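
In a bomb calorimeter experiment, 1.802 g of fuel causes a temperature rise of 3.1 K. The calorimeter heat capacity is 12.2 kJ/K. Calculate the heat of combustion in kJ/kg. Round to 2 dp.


Hc = C_cal * delta_T / m_fuel
Q_released = 12.2 * 3.1 = 37.8200 kJ
m_fuel = 1.802 g = 1.802/1000 kg = 0.001802 kg
Hc = 37.8200 / 0.001802 = 20987.79 kJ/kg


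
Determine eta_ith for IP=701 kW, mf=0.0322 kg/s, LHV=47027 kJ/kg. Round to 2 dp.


eta_ith = (IP / (mf * LHV)) * 100
Denominator = 0.0322 * 47027 = 1514.2694 kW
eta_ith = (701 / 1514.2694) * 100 = 46.29%


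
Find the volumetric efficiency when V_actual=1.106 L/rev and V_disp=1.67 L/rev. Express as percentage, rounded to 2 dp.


eta_v = (V_actual / V_disp) * 100
Ratio = 1.106 / 1.67 = 0.6623
eta_v = 0.6623 * 100 = 66.23%


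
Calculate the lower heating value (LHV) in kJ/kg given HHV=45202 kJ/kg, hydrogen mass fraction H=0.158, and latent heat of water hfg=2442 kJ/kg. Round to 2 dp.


LHV = HHV - hfg * 9 * H
Water correction = 2442 * 9 * 0.158 = 3472.524 kJ/kg
LHV = 45202 - 3472.524 = 41729.48 kJ/kg


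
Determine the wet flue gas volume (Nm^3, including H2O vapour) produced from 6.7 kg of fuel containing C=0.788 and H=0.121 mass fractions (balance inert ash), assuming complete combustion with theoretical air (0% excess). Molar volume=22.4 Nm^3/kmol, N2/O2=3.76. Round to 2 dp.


Per kg fuel: CO2 = (C/12 kmol)*22.4 = (0.788/12)*22.4 = 1.47093 Nm^3
Per kg fuel: H2O = (H/2 kmol)*22.4 = (0.121/2)*22.4 = 1.35520 Nm^3
O2 needed per kg fuel = C/12 + H/4 = 0.788/12 + 0.121/4 = 0.09591667 kmol
Per kg fuel: N2 = O2*3.76*22.4 = 0.09591667*3.76*22.4 = 8.07849 Nm^3
Total per kg = 1.47093 + 1.35520 + 8.07849 = 10.90462 Nm^3
Total = 10.90462 * 6.7 = 73.06 Nm^3


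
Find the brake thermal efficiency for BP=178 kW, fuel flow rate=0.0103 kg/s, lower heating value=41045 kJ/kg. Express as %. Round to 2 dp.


eta_BTE = (BP / (mf * LHV)) * 100
Denominator = 0.0103 * 41045 = 422.7635 kW
eta_BTE = (178 / 422.7635) * 100 = 42.10%


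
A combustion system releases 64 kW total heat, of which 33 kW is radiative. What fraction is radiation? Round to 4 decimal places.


f_rad = Q_rad / Q_total
f_rad = 33 / 64 = 0.5156


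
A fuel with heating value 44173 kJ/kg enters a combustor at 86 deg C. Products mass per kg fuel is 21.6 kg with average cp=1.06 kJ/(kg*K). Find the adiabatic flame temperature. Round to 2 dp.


T_ad = T_in + Hc / (m_p * cp)
Denominator = 21.6 * 1.06 = 22.8960
Temperature rise = 44173 / 22.8960 = 1929.29 K
T_ad = 86 + 1929.29 = 2015.29 deg C


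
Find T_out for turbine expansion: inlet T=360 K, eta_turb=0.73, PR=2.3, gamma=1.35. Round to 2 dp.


T_out = T_in * (1 - eta * (1 - PR^(-(gamma-1)/gamma)))
Exponent = -(1.35-1)/1.35 = -0.25925926
PR^exp = 2.3^(-0.25925926) = 0.80578413
Factor = 1 - 0.73*(1 - 0.80578413) = 0.85822241
T_out = 360 * 0.85822241 = 308.96 K


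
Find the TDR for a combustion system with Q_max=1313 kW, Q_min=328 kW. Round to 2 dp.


TDR = Q_max / Q_min
TDR = 1313 / 328 = 4.00


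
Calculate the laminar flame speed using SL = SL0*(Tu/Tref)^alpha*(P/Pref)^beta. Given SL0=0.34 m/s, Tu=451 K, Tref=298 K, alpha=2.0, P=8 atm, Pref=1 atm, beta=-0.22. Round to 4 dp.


SL = SL0 * (Tu/Tref)^alpha * (P/Pref)^beta
T ratio = 451/298 = 1.51342282
(T ratio)^alpha = 1.51342282^2.0 = 2.290449
(P/Pref)^beta = 8^(-0.22) = 0.632878
SL = 0.34 * 2.290449 * 0.632878 = 0.4929 m/s


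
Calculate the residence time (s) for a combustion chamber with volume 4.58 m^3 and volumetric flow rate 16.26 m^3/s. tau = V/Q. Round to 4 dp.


tau = V / Q_flow
tau = 4.58 / 16.26 = 0.2817 s


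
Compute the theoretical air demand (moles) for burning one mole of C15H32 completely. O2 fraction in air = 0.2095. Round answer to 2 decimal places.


Balanced combustion: C15H32 + 23 O2 -> 15 CO2 + 16 H2O
O2 needed = C + H/4 = 15 + 32/4 = 23.00 moles
Air moles = O2 / 0.2095 = 23.00 / 0.2095 = 109.79 moles air


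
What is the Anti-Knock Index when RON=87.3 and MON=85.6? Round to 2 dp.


AKI = (RON + MON) / 2
AKI = (87.3 + 85.6) / 2
AKI = 172.9 / 2 = 86.45


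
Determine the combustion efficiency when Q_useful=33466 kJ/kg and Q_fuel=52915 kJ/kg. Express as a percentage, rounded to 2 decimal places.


Efficiency = (Q_useful / Q_fuel) * 100
Efficiency = (33466 / 52915) * 100
Efficiency = 0.6324 * 100 = 63.24%


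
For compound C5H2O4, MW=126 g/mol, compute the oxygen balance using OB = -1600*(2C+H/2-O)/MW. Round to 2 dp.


OB = -1600 * (2C + H/2 - O) / MW
Inner = 2*5 + 2/2 - 4 = 7.00
OB = -1600 * 7.00 / 126 = -88.89%


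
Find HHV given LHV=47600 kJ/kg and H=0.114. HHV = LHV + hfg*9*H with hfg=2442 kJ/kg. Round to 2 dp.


HHV = LHV + hfg * 9 * H
Water addition = 2442 * 9 * 0.114 = 2505.492 kJ/kg
HHV = 47600 + 2505.492 = 50105.49 kJ/kg


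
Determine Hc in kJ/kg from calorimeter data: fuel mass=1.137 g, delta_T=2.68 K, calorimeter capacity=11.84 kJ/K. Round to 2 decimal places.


Hc = C_cal * delta_T / m_fuel
Q_released = 11.84 * 2.68 = 31.7312 kJ
m_fuel = 1.137 g = 1.137/1000 kg = 0.001137 kg
Hc = 31.7312 / 0.001137 = 27907.83 kJ/kg


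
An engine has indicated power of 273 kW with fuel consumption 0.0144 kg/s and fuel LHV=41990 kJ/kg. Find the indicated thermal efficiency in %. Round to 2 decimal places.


eta_ith = (IP / (mf * LHV)) * 100
Denominator = 0.0144 * 41990 = 604.6560 kW
eta_ith = (273 / 604.6560) * 100 = 45.15%


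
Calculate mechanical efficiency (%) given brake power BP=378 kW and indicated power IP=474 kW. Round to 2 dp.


eta_mech = (BP / IP) * 100
Ratio = 378 / 474 = 0.7975
eta_mech = 0.7975 * 100 = 79.75%


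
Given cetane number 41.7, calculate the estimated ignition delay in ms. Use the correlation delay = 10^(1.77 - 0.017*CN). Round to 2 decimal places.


delay = 10^(1.77 - 0.017*CN)
Exponent = 1.77 - 0.017*41.7 = 1.0611
delay = 10^1.0611 = 11.51 ms


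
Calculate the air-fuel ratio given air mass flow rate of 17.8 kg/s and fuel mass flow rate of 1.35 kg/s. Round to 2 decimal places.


AFR = m_air / m_fuel
AFR = 17.8 / 1.35 = 13.19


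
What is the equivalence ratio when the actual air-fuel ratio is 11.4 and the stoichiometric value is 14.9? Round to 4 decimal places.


phi = AFR_stoich / AFR_actual
phi = 14.9 / 11.4 = 1.3070


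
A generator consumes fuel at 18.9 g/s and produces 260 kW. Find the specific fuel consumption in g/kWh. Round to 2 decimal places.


SFC = (mf / BP) * 3600
Rate = 18.9 / 260 = 0.072692 g/(s*kW)
SFC = 0.072692 * 3600 = 261.69 g/kWh


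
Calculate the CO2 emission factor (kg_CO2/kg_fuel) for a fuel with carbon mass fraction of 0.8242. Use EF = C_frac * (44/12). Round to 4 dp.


EF = C_frac * (M_CO2 / M_C)
EF = 0.8242 * (44/12)
EF = 0.8242 * 3.666667 = 3.0221 kg_CO2/kg_fuel


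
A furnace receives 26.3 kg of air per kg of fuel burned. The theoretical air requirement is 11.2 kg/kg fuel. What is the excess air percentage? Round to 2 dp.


Excess air = actual - stoichiometric = 26.3 - 11.2 = 15.10 kg/kg fuel
Excess air % = (excess / stoich) * 100 = (15.10 / 11.2) * 100 = 134.82%


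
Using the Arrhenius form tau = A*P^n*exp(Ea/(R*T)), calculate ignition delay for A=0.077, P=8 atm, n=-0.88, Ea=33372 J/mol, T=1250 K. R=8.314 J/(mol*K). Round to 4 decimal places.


tau = A * P^n * exp(Ea/(R*T))
P^n = 8^(-0.88) = 0.16042824
Ea/(R*T) = 33372/(8.314*1250) = 3.211162
exp(Ea/(R*T)) = 24.807894
tau = 0.077 * 0.16042824 * 24.807894 = 0.3065 ms


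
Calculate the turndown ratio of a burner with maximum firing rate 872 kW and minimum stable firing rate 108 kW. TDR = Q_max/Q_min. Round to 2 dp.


TDR = Q_max / Q_min
TDR = 872 / 108 = 8.07


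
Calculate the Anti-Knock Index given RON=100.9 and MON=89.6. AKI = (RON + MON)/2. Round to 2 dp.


AKI = (RON + MON) / 2
AKI = (100.9 + 89.6) / 2
AKI = 190.5 / 2 = 95.25


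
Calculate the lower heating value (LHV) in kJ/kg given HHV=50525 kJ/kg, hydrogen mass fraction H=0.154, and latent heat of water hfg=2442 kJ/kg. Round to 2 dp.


LHV = HHV - hfg * 9 * H
Water correction = 2442 * 9 * 0.154 = 3384.612 kJ/kg
LHV = 50525 - 3384.612 = 47140.39 kJ/kg


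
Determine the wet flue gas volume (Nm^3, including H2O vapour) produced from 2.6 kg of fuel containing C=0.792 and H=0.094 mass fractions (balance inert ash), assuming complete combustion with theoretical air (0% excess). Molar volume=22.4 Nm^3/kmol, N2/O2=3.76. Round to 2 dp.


Per kg fuel: CO2 = (C/12 kmol)*22.4 = (0.792/12)*22.4 = 1.47840 Nm^3
Per kg fuel: H2O = (H/2 kmol)*22.4 = (0.094/2)*22.4 = 1.05280 Nm^3
O2 needed per kg fuel = C/12 + H/4 = 0.792/12 + 0.094/4 = 0.08950000 kmol
Per kg fuel: N2 = O2*3.76*22.4 = 0.08950000*3.76*22.4 = 7.53805 Nm^3
Total per kg = 1.47840 + 1.05280 + 7.53805 = 10.06925 Nm^3
Total = 10.06925 * 2.6 = 26.18 Nm^3


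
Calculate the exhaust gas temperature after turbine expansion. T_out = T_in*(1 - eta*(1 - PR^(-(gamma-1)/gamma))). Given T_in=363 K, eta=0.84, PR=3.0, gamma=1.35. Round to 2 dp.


T_out = T_in * (1 - eta * (1 - PR^(-(gamma-1)/gamma)))
Exponent = -(1.35-1)/1.35 = -0.25925926
PR^exp = 3.0^(-0.25925926) = 0.75214556
Factor = 1 - 0.84*(1 - 0.75214556) = 0.79180227
T_out = 363 * 0.79180227 = 287.42 K


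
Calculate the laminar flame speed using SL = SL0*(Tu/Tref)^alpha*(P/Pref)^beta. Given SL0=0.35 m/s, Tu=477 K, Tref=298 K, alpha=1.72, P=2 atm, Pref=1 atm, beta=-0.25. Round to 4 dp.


SL = SL0 * (Tu/Tref)^alpha * (P/Pref)^beta
T ratio = 477/298 = 1.60067114
(T ratio)^alpha = 1.60067114^1.72 = 2.245948
(P/Pref)^beta = 2^(-0.25) = 0.840896
SL = 0.35 * 2.245948 * 0.840896 = 0.6610 m/s


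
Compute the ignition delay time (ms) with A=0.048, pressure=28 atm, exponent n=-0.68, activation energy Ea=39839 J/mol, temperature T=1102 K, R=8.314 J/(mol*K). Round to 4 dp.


tau = A * P^n * exp(Ea/(R*T))
P^n = 28^(-0.68) = 0.10373673
Ea/(R*T) = 39839/(8.314*1102) = 4.348273
exp(Ea/(R*T)) = 77.344782
tau = 0.048 * 0.10373673 * 77.344782 = 0.3851 ms


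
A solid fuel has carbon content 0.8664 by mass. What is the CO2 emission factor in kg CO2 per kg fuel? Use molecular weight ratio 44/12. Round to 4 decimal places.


EF = C_frac * (M_CO2 / M_C)
EF = 0.8664 * (44/12)
EF = 0.8664 * 3.666667 = 3.1768 kg_CO2/kg_fuel


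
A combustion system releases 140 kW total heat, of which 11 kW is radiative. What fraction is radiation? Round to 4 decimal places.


f_rad = Q_rad / Q_total
f_rad = 11 / 140 = 0.0786


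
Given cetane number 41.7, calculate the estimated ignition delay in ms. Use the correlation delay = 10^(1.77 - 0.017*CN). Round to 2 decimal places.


delay = 10^(1.77 - 0.017*CN)
Exponent = 1.77 - 0.017*41.7 = 1.0611
delay = 10^1.0611 = 11.51 ms


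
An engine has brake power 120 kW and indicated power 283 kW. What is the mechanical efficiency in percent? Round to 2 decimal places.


eta_mech = (BP / IP) * 100
Ratio = 120 / 283 = 0.4240
eta_mech = 0.4240 * 100 = 42.40%


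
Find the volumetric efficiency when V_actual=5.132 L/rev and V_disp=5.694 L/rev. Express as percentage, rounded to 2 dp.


eta_v = (V_actual / V_disp) * 100
Ratio = 5.132 / 5.694 = 0.9013
eta_v = 0.9013 * 100 = 90.13%


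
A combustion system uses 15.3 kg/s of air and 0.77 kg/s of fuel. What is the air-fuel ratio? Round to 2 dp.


AFR = m_air / m_fuel
AFR = 15.3 / 0.77 = 19.87


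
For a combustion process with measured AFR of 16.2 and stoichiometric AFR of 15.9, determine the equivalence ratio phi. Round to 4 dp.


phi = AFR_stoich / AFR_actual
phi = 15.9 / 16.2 = 0.9815


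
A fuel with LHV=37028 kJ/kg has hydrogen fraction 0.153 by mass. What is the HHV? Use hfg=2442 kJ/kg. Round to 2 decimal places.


HHV = LHV + hfg * 9 * H
Water addition = 2442 * 9 * 0.153 = 3362.634 kJ/kg
HHV = 37028 + 3362.634 = 40390.63 kJ/kg


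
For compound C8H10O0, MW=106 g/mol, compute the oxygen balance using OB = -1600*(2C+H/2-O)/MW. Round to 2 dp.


OB = -1600 * (2C + H/2 - O) / MW
Inner = 2*8 + 10/2 - 0 = 21.00
OB = -1600 * 21.00 / 106 = -316.98%


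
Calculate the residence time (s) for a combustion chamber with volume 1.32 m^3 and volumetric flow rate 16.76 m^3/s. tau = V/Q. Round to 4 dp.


tau = V / Q_flow
tau = 1.32 / 16.76 = 0.0788 s


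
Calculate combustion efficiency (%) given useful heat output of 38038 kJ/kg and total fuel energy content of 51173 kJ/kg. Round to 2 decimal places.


Efficiency = (Q_useful / Q_fuel) * 100
Efficiency = (38038 / 51173) * 100
Efficiency = 0.7433 * 100 = 74.33%


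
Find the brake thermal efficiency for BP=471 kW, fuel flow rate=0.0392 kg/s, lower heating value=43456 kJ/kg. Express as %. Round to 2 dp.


eta_BTE = (BP / (mf * LHV)) * 100
Denominator = 0.0392 * 43456 = 1703.4752 kW
eta_BTE = (471 / 1703.4752) * 100 = 27.65%


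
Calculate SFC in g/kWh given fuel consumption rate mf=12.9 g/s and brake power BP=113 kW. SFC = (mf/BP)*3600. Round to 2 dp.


SFC = (mf / BP) * 3600
Rate = 12.9 / 113 = 0.114159 g/(s*kW)
SFC = 0.114159 * 3600 = 410.97 g/kWh


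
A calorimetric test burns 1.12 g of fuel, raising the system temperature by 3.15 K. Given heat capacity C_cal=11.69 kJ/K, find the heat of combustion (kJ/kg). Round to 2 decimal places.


Hc = C_cal * delta_T / m_fuel
Q_released = 11.69 * 3.15 = 36.8235 kJ
m_fuel = 1.12 g = 1.12/1000 kg = 0.001120 kg
Hc = 36.8235 / 0.001120 = 32878.13 kJ/kg


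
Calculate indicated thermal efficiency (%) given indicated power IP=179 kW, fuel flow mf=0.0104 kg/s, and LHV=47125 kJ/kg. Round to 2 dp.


eta_ith = (IP / (mf * LHV)) * 100
Denominator = 0.0104 * 47125 = 490.1000 kW
eta_ith = (179 / 490.1000) * 100 = 36.52%


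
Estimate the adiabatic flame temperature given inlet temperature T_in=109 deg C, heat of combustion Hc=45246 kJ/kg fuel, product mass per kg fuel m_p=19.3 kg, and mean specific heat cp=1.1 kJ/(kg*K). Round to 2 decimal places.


T_ad = T_in + Hc / (m_p * cp)
Denominator = 19.3 * 1.1 = 21.2300
Temperature rise = 45246 / 21.2300 = 2131.23 K
T_ad = 109 + 2131.23 = 2240.23 deg C


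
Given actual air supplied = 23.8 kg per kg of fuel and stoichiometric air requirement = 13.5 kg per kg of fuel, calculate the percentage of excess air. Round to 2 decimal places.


Excess air = actual - stoichiometric = 23.8 - 13.5 = 10.30 kg/kg fuel
Excess air % = (excess / stoich) * 100 = (10.30 / 13.5) * 100 = 76.30%


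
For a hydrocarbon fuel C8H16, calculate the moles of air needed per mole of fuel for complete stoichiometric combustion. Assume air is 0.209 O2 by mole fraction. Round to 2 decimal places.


Balanced combustion: C8H16 + 12 O2 -> 8 CO2 + 8 H2O
O2 needed = C + H/4 = 8 + 16/4 = 12.00 moles
Air moles = O2 / 0.209 = 12.00 / 0.209 = 57.42 moles air


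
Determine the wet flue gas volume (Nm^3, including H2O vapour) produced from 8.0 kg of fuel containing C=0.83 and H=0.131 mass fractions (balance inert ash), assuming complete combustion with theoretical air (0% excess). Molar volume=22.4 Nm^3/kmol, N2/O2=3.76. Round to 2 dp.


Per kg fuel: CO2 = (C/12 kmol)*22.4 = (0.83/12)*22.4 = 1.54933 Nm^3
Per kg fuel: H2O = (H/2 kmol)*22.4 = (0.131/2)*22.4 = 1.46720 Nm^3
O2 needed per kg fuel = C/12 + H/4 = 0.83/12 + 0.131/4 = 0.10191667 kmol
Per kg fuel: N2 = O2*3.76*22.4 = 0.10191667*3.76*22.4 = 8.58383 Nm^3
Total per kg = 1.54933 + 1.46720 + 8.58383 = 11.60036 Nm^3
Total = 11.60036 * 8.0 = 92.80 Nm^3


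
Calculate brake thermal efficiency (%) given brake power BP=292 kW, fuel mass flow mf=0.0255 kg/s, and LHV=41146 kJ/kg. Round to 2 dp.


eta_BTE = (BP / (mf * LHV)) * 100
Denominator = 0.0255 * 41146 = 1049.2230 kW
eta_BTE = (292 / 1049.2230) * 100 = 27.83%


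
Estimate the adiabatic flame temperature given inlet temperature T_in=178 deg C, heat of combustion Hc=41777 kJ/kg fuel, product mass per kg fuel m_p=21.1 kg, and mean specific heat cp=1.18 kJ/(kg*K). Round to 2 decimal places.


T_ad = T_in + Hc / (m_p * cp)
Denominator = 21.1 * 1.18 = 24.8980
Temperature rise = 41777 / 24.8980 = 1677.93 K
T_ad = 178 + 1677.93 = 1855.93 deg C


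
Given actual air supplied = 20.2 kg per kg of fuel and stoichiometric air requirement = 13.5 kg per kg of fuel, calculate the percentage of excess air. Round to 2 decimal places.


Excess air = actual - stoichiometric = 20.2 - 13.5 = 6.70 kg/kg fuel
Excess air % = (excess / stoich) * 100 = (6.70 / 13.5) * 100 = 49.63%


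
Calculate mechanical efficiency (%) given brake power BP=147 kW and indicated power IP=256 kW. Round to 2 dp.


eta_mech = (BP / IP) * 100
Ratio = 147 / 256 = 0.5742
eta_mech = 0.5742 * 100 = 57.42%


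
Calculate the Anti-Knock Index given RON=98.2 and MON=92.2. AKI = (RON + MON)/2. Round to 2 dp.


AKI = (RON + MON) / 2
AKI = (98.2 + 92.2) / 2
AKI = 190.4 / 2 = 95.20


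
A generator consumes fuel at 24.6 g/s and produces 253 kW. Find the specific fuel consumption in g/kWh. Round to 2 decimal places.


SFC = (mf / BP) * 3600
Rate = 24.6 / 253 = 0.097233 g/(s*kW)
SFC = 0.097233 * 3600 = 350.04 g/kWh


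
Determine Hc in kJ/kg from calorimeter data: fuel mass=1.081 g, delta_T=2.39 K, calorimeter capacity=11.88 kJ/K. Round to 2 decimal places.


Hc = C_cal * delta_T / m_fuel
Q_released = 11.88 * 2.39 = 28.3932 kJ
m_fuel = 1.081 g = 1.081/1000 kg = 0.001081 kg
Hc = 28.3932 / 0.001081 = 26265.68 kJ/kg


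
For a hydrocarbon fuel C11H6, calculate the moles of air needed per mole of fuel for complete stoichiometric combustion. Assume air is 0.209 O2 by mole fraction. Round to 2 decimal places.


Balanced combustion: C11H6 + 12.5 O2 -> 11 CO2 + 3 H2O
O2 needed = C + H/4 = 11 + 6/4 = 12.50 moles
Air moles = O2 / 0.209 = 12.50 / 0.209 = 59.81 moles air


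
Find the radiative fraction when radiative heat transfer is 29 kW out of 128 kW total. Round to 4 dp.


f_rad = Q_rad / Q_total
f_rad = 29 / 128 = 0.2266


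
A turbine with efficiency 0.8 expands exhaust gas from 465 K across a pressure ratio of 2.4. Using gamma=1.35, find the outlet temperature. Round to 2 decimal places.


T_out = T_in * (1 - eta * (1 - PR^(-(gamma-1)/gamma)))
Exponent = -(1.35-1)/1.35 = -0.25925926
PR^exp = 2.4^(-0.25925926) = 0.79694200
Factor = 1 - 0.8*(1 - 0.79694200) = 0.83755360
T_out = 465 * 0.83755360 = 389.46 K


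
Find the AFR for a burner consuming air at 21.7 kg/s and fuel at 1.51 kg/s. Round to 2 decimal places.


AFR = m_air / m_fuel
AFR = 21.7 / 1.51 = 14.37


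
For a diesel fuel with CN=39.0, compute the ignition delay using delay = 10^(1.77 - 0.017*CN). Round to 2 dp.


delay = 10^(1.77 - 0.017*CN)
Exponent = 1.77 - 0.017*39.0 = 1.1070
delay = 10^1.1070 = 12.79 ms


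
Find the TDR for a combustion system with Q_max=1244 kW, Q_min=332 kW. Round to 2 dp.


TDR = Q_max / Q_min
TDR = 1244 / 332 = 3.75


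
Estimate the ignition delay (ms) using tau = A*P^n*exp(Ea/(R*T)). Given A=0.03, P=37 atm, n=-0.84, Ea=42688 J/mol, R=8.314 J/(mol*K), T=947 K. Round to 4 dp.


tau = A * P^n * exp(Ea/(R*T))
P^n = 37^(-0.84) = 0.04816267
Ea/(R*T) = 42688/(8.314*947) = 5.421829
exp(Ea/(R*T)) = 226.292612
tau = 0.03 * 0.04816267 * 226.292612 = 0.3270 ms


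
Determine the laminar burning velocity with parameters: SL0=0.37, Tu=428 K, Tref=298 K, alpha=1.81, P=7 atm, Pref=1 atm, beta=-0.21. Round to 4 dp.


SL = SL0 * (Tu/Tref)^alpha * (P/Pref)^beta
T ratio = 428/298 = 1.43624161
(T ratio)^alpha = 1.43624161^1.81 = 1.925670
(P/Pref)^beta = 7^(-0.21) = 0.664553
SL = 0.37 * 1.925670 * 0.664553 = 0.4735 m/s


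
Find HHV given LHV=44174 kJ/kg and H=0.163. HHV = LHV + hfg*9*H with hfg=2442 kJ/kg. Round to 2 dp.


HHV = LHV + hfg * 9 * H
Water addition = 2442 * 9 * 0.163 = 3582.414 kJ/kg
HHV = 44174 + 3582.414 = 47756.41 kJ/kg


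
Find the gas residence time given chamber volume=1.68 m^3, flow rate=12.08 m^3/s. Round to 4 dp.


tau = V / Q_flow
tau = 1.68 / 12.08 = 0.1391 s


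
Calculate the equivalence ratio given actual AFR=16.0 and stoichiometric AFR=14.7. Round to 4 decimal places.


phi = AFR_stoich / AFR_actual
phi = 14.7 / 16.0 = 0.9188


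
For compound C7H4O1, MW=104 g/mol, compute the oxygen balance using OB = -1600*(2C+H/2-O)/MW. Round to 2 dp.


OB = -1600 * (2C + H/2 - O) / MW
Inner = 2*7 + 4/2 - 1 = 15.00
OB = -1600 * 15.00 / 104 = -230.77%


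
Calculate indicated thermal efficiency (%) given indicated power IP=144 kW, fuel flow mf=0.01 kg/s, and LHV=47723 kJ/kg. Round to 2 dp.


eta_ith = (IP / (mf * LHV)) * 100
Denominator = 0.01 * 47723 = 477.2300 kW
eta_ith = (144 / 477.2300) * 100 = 30.17%


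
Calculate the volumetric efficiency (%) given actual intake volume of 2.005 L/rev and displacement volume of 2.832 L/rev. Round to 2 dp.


eta_v = (V_actual / V_disp) * 100
Ratio = 2.005 / 2.832 = 0.7080
eta_v = 0.7080 * 100 = 70.80%


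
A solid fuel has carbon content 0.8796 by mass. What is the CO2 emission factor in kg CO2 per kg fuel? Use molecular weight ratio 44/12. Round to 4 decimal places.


EF = C_frac * (M_CO2 / M_C)
EF = 0.8796 * (44/12)
EF = 0.8796 * 3.666667 = 3.2252 kg_CO2/kg_fuel


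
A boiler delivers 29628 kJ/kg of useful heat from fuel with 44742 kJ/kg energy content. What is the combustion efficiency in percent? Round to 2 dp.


Efficiency = (Q_useful / Q_fuel) * 100
Efficiency = (29628 / 44742) * 100
Efficiency = 0.6622 * 100 = 66.22%


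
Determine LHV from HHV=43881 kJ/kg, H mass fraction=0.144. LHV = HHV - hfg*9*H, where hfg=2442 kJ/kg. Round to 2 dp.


LHV = HHV - hfg * 9 * H
Water correction = 2442 * 9 * 0.144 = 3164.832 kJ/kg
LHV = 43881 - 3164.832 = 40716.17 kJ/kg


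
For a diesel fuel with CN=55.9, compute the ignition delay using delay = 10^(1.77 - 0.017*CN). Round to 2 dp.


delay = 10^(1.77 - 0.017*CN)
Exponent = 1.77 - 0.017*55.9 = 0.8197
delay = 10^0.8197 = 6.60 ms


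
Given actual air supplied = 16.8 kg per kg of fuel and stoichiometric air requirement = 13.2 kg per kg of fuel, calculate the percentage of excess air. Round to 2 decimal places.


Excess air = actual - stoichiometric = 16.8 - 13.2 = 3.60 kg/kg fuel
Excess air % = (excess / stoich) * 100 = (3.60 / 13.2) * 100 = 27.27%


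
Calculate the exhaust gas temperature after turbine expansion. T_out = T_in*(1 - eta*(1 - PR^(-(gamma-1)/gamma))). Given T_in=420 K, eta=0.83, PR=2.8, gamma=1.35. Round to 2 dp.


T_out = T_in * (1 - eta * (1 - PR^(-(gamma-1)/gamma)))
Exponent = -(1.35-1)/1.35 = -0.25925926
PR^exp = 2.8^(-0.25925926) = 0.76572026
Factor = 1 - 0.83*(1 - 0.76572026) = 0.80554782
T_out = 420 * 0.80554782 = 338.33 K


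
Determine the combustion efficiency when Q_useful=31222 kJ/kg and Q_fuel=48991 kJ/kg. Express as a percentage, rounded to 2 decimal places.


Efficiency = (Q_useful / Q_fuel) * 100
Efficiency = (31222 / 48991) * 100
Efficiency = 0.6373 * 100 = 63.73%


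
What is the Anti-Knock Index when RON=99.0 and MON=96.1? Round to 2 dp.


AKI = (RON + MON) / 2
AKI = (99.0 + 96.1) / 2
AKI = 195.1 / 2 = 97.55


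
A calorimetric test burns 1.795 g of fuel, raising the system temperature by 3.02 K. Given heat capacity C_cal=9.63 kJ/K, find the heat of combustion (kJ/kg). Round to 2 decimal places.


Hc = C_cal * delta_T / m_fuel
Q_released = 9.63 * 3.02 = 29.0826 kJ
m_fuel = 1.795 g = 1.795/1000 kg = 0.001795 kg
Hc = 29.0826 / 0.001795 = 16202.01 kJ/kg


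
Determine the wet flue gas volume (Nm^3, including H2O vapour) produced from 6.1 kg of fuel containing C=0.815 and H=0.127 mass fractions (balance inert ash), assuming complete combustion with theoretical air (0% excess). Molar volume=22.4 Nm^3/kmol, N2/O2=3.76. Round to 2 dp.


Per kg fuel: CO2 = (C/12 kmol)*22.4 = (0.815/12)*22.4 = 1.52133 Nm^3
Per kg fuel: H2O = (H/2 kmol)*22.4 = (0.127/2)*22.4 = 1.42240 Nm^3
O2 needed per kg fuel = C/12 + H/4 = 0.815/12 + 0.127/4 = 0.09966667 kmol
Per kg fuel: N2 = O2*3.76*22.4 = 0.09966667*3.76*22.4 = 8.39433 Nm^3
Total per kg = 1.52133 + 1.42240 + 8.39433 = 11.33806 Nm^3
Total = 11.33806 * 6.1 = 69.16 Nm^3


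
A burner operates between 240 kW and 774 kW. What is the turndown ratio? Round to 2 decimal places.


TDR = Q_max / Q_min
TDR = 774 / 240 = 3.23


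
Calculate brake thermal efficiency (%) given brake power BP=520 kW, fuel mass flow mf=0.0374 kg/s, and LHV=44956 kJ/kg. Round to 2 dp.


eta_BTE = (BP / (mf * LHV)) * 100
Denominator = 0.0374 * 44956 = 1681.3544 kW
eta_BTE = (520 / 1681.3544) * 100 = 30.93%


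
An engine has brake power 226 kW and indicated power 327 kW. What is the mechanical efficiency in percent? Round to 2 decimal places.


eta_mech = (BP / IP) * 100
Ratio = 226 / 327 = 0.6911
eta_mech = 0.6911 * 100 = 69.11%


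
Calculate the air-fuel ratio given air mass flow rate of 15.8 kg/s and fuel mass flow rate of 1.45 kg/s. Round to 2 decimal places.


AFR = m_air / m_fuel
AFR = 15.8 / 1.45 = 10.90


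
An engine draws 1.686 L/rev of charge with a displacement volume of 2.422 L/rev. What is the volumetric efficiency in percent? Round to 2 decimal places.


eta_v = (V_actual / V_disp) * 100
Ratio = 1.686 / 2.422 = 0.6961
eta_v = 0.6961 * 100 = 69.61%


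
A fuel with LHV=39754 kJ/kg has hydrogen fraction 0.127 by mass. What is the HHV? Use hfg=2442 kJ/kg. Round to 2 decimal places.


HHV = LHV + hfg * 9 * H
Water addition = 2442 * 9 * 0.127 = 2791.206 kJ/kg
HHV = 39754 + 2791.206 = 42545.21 kJ/kg


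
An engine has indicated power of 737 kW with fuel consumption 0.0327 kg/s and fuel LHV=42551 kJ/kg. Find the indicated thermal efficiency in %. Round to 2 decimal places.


eta_ith = (IP / (mf * LHV)) * 100
Denominator = 0.0327 * 42551 = 1391.4177 kW
eta_ith = (737 / 1391.4177) * 100 = 52.97%


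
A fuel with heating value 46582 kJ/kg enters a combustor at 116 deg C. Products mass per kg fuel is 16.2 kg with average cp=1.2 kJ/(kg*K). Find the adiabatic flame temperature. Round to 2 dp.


T_ad = T_in + Hc / (m_p * cp)
Denominator = 16.2 * 1.2 = 19.4400
Temperature rise = 46582 / 19.4400 = 2396.19 K
T_ad = 116 + 2396.19 = 2512.19 deg C


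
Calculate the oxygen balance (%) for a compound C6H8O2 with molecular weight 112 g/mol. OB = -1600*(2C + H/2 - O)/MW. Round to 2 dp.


OB = -1600 * (2C + H/2 - O) / MW
Inner = 2*6 + 8/2 - 2 = 14.00
OB = -1600 * 14.00 / 112 = -200.00%


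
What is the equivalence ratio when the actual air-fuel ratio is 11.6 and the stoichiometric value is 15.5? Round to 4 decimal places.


phi = AFR_stoich / AFR_actual
phi = 15.5 / 11.6 = 1.3362


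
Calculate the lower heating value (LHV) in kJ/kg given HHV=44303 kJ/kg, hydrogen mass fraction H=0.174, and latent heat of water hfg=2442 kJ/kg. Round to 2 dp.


LHV = HHV - hfg * 9 * H
Water correction = 2442 * 9 * 0.174 = 3824.172 kJ/kg
LHV = 44303 - 3824.172 = 40478.83 kJ/kg


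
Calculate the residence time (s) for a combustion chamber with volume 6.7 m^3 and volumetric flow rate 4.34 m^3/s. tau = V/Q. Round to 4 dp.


tau = V / Q_flow
tau = 6.7 / 4.34 = 1.5438 s


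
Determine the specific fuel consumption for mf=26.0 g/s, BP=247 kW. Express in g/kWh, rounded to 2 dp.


SFC = (mf / BP) * 3600
Rate = 26.0 / 247 = 0.105263 g/(s*kW)
SFC = 0.105263 * 3600 = 378.95 g/kWh


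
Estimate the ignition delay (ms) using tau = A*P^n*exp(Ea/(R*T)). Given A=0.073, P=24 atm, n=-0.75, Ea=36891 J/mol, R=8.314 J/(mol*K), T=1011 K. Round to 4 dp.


tau = A * P^n * exp(Ea/(R*T))
P^n = 24^(-0.75) = 0.09222349
Ea/(R*T) = 36891/(8.314*1011) = 4.388936
exp(Ea/(R*T)) = 80.554666
tau = 0.073 * 0.09222349 * 80.554666 = 0.5423 ms


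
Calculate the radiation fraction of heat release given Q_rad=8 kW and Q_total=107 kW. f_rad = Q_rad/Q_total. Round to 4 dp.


f_rad = Q_rad / Q_total
f_rad = 8 / 107 = 0.0748


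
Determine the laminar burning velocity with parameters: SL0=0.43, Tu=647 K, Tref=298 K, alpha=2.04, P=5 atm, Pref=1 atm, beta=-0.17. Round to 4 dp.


SL = SL0 * (Tu/Tref)^alpha * (P/Pref)^beta
T ratio = 647/298 = 2.17114094
(T ratio)^alpha = 2.17114094^2.04 = 4.862320
(P/Pref)^beta = 5^(-0.17) = 0.760633
SL = 0.43 * 4.862320 * 0.760633 = 1.5903 m/s


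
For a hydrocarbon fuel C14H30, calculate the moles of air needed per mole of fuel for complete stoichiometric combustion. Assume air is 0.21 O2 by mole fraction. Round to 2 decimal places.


Balanced combustion: C14H30 + 21.5 O2 -> 14 CO2 + 15 H2O
O2 needed = C + H/4 = 14 + 30/4 = 21.50 moles
Air moles = O2 / 0.21 = 21.50 / 0.21 = 102.38 moles air


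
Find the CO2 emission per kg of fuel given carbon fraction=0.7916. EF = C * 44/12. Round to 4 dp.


EF = C_frac * (M_CO2 / M_C)
EF = 0.7916 * (44/12)
EF = 0.7916 * 3.666667 = 2.9025 kg_CO2/kg_fuel


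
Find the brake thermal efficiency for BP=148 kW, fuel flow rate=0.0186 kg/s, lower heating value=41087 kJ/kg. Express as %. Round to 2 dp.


eta_BTE = (BP / (mf * LHV)) * 100
Denominator = 0.0186 * 41087 = 764.2182 kW
eta_BTE = (148 / 764.2182) * 100 = 19.37%


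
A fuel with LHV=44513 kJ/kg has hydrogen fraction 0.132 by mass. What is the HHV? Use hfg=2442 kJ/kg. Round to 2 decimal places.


HHV = LHV + hfg * 9 * H
Water addition = 2442 * 9 * 0.132 = 2901.096 kJ/kg
HHV = 44513 + 2901.096 = 47414.10 kJ/kg


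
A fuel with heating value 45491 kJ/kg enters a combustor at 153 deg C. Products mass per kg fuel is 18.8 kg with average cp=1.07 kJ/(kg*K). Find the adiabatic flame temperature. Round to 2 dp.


T_ad = T_in + Hc / (m_p * cp)
Denominator = 18.8 * 1.07 = 20.1160
Temperature rise = 45491 / 20.1160 = 2261.43 K
T_ad = 153 + 2261.43 = 2414.43 deg C


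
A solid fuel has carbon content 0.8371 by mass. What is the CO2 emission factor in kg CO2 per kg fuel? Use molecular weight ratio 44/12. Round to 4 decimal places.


EF = C_frac * (M_CO2 / M_C)
EF = 0.8371 * (44/12)
EF = 0.8371 * 3.666667 = 3.0694 kg_CO2/kg_fuel


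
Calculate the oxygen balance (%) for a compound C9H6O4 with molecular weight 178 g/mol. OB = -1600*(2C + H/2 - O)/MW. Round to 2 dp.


OB = -1600 * (2C + H/2 - O) / MW
Inner = 2*9 + 6/2 - 4 = 17.00
OB = -1600 * 17.00 / 178 = -152.81%


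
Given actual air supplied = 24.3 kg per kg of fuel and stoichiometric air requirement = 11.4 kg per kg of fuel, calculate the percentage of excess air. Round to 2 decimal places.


Excess air = actual - stoichiometric = 24.3 - 11.4 = 12.90 kg/kg fuel
Excess air % = (excess / stoich) * 100 = (12.90 / 11.4) * 100 = 113.16%


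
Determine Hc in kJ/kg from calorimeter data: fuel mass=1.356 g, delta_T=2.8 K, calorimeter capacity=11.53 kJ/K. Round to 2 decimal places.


Hc = C_cal * delta_T / m_fuel
Q_released = 11.53 * 2.8 = 32.2840 kJ
m_fuel = 1.356 g = 1.356/1000 kg = 0.001356 kg
Hc = 32.2840 / 0.001356 = 23808.26 kJ/kg


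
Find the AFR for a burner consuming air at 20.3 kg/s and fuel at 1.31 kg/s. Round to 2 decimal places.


AFR = m_air / m_fuel
AFR = 20.3 / 1.31 = 15.50


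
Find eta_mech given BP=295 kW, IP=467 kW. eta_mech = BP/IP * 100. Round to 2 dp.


eta_mech = (BP / IP) * 100
Ratio = 295 / 467 = 0.6317
eta_mech = 0.6317 * 100 = 63.17%


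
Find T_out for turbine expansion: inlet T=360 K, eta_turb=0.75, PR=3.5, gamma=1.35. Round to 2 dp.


T_out = T_in * (1 - eta * (1 - PR^(-(gamma-1)/gamma)))
Exponent = -(1.35-1)/1.35 = -0.25925926
PR^exp = 3.5^(-0.25925926) = 0.72267881
Factor = 1 - 0.75*(1 - 0.72267881) = 0.79200911
T_out = 360 * 0.79200911 = 285.12 K


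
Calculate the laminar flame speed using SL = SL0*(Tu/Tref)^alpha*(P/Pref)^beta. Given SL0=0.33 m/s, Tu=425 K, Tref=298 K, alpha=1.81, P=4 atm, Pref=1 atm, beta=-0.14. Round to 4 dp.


SL = SL0 * (Tu/Tref)^alpha * (P/Pref)^beta
T ratio = 425/298 = 1.42617450
(T ratio)^alpha = 1.42617450^1.81 = 1.901308
(P/Pref)^beta = 4^(-0.14) = 0.823591
SL = 0.33 * 1.901308 * 0.823591 = 0.5167 m/s


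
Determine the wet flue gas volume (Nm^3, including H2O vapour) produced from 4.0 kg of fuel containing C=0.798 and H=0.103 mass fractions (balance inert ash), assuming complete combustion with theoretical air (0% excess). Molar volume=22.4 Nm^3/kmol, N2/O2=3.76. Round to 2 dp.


Per kg fuel: CO2 = (C/12 kmol)*22.4 = (0.798/12)*22.4 = 1.48960 Nm^3
Per kg fuel: H2O = (H/2 kmol)*22.4 = (0.103/2)*22.4 = 1.15360 Nm^3
O2 needed per kg fuel = C/12 + H/4 = 0.798/12 + 0.103/4 = 0.09225000 kmol
Per kg fuel: N2 = O2*3.76*22.4 = 0.09225000*3.76*22.4 = 7.76966 Nm^3
Total per kg = 1.48960 + 1.15360 + 7.76966 = 10.41286 Nm^3
Total = 10.41286 * 4.0 = 41.65 Nm^3


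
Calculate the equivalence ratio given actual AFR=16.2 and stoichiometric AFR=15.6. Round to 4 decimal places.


phi = AFR_stoich / AFR_actual
phi = 15.6 / 16.2 = 0.9630


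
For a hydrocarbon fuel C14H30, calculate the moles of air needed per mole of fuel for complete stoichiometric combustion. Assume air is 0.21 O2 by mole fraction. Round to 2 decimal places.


Balanced combustion: C14H30 + 21.5 O2 -> 14 CO2 + 15 H2O
O2 needed = C + H/4 = 14 + 30/4 = 21.50 moles
Air moles = O2 / 0.21 = 21.50 / 0.21 = 102.38 moles air


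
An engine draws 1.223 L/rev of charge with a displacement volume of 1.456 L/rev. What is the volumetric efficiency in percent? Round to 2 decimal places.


eta_v = (V_actual / V_disp) * 100
Ratio = 1.223 / 1.456 = 0.8400
eta_v = 0.8400 * 100 = 84.00%


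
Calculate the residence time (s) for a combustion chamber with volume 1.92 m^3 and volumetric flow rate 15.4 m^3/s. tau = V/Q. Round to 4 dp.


tau = V / Q_flow
tau = 1.92 / 15.4 = 0.1247 s


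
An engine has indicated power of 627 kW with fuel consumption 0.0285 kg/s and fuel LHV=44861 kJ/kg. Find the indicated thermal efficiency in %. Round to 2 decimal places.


eta_ith = (IP / (mf * LHV)) * 100
Denominator = 0.0285 * 44861 = 1278.5385 kW
eta_ith = (627 / 1278.5385) * 100 = 49.04%


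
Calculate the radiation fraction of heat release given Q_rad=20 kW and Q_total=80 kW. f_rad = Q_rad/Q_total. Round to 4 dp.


f_rad = Q_rad / Q_total
f_rad = 20 / 80 = 0.2500


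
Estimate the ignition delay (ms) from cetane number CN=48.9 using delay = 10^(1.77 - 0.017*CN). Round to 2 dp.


delay = 10^(1.77 - 0.017*CN)
Exponent = 1.77 - 0.017*48.9 = 0.9387
delay = 10^0.9387 = 8.68 ms


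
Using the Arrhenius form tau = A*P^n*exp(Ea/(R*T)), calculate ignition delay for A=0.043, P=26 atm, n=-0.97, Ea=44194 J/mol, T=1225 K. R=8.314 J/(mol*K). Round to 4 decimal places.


tau = A * P^n * exp(Ea/(R*T))
P^n = 26^(-0.97) = 0.04241074
Ea/(R*T) = 44194/(8.314*1225) = 4.339275
exp(Ea/(R*T)) = 76.651968
tau = 0.043 * 0.04241074 * 76.651968 = 0.1398 ms


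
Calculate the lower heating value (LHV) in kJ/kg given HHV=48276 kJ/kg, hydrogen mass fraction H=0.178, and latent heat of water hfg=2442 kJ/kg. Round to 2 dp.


LHV = HHV - hfg * 9 * H
Water correction = 2442 * 9 * 0.178 = 3912.084 kJ/kg
LHV = 48276 - 3912.084 = 44363.92 kJ/kg


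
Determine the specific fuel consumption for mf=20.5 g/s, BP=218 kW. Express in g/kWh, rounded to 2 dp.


SFC = (mf / BP) * 3600
Rate = 20.5 / 218 = 0.094037 g/(s*kW)
SFC = 0.094037 * 3600 = 338.53 g/kWh


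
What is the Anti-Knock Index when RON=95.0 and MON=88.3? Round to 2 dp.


AKI = (RON + MON) / 2
AKI = (95.0 + 88.3) / 2
AKI = 183.3 / 2 = 91.65


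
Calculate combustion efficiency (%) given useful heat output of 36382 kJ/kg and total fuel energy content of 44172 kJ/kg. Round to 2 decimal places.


Efficiency = (Q_useful / Q_fuel) * 100
Efficiency = (36382 / 44172) * 100
Efficiency = 0.8236 * 100 = 82.36%


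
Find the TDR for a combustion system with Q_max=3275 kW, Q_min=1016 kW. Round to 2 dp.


TDR = Q_max / Q_min
TDR = 3275 / 1016 = 3.22


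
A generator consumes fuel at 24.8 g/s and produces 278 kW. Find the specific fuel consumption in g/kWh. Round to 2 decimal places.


SFC = (mf / BP) * 3600
Rate = 24.8 / 278 = 0.089209 g/(s*kW)
SFC = 0.089209 * 3600 = 321.15 g/kWh


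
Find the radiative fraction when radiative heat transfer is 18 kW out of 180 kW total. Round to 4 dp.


f_rad = Q_rad / Q_total
f_rad = 18 / 180 = 0.1000


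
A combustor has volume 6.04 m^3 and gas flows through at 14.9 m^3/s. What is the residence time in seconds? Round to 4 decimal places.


tau = V / Q_flow
tau = 6.04 / 14.9 = 0.4054 s


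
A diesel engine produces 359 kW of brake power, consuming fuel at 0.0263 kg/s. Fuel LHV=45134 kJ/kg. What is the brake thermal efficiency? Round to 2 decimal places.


eta_BTE = (BP / (mf * LHV)) * 100
Denominator = 0.0263 * 45134 = 1187.0242 kW
eta_BTE = (359 / 1187.0242) * 100 = 30.24%


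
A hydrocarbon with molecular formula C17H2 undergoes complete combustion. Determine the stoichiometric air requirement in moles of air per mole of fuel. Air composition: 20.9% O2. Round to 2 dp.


Balanced combustion: C17H2 + 17.5 O2 -> 17 CO2 + 1 H2O
O2 needed = C + H/4 = 17 + 2/4 = 17.50 moles
Air moles = O2 / 0.209 = 17.50 / 0.209 = 83.73 moles air


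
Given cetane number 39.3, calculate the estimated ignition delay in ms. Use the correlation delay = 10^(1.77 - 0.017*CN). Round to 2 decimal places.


delay = 10^(1.77 - 0.017*CN)
Exponent = 1.77 - 0.017*39.3 = 1.1019
delay = 10^1.1019 = 12.64 ms


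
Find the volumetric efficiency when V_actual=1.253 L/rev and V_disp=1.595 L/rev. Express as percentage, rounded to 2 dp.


eta_v = (V_actual / V_disp) * 100
Ratio = 1.253 / 1.595 = 0.7856
eta_v = 0.7856 * 100 = 78.56%


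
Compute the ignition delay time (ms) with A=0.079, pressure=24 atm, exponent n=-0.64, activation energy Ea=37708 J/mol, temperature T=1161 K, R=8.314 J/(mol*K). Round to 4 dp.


tau = A * P^n * exp(Ea/(R*T))
P^n = 24^(-0.64) = 0.13081719
Ea/(R*T) = 37708/(8.314*1161) = 3.906531
exp(Ea/(R*T)) = 49.726145
tau = 0.079 * 0.13081719 * 49.726145 = 0.5139 ms


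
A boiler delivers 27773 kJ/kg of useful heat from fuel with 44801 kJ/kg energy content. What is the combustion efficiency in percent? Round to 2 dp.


Efficiency = (Q_useful / Q_fuel) * 100
Efficiency = (27773 / 44801) * 100
Efficiency = 0.6199 * 100 = 61.99%


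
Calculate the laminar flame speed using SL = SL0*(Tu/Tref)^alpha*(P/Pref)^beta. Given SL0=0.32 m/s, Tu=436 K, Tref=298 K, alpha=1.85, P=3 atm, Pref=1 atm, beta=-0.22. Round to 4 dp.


SL = SL0 * (Tu/Tref)^alpha * (P/Pref)^beta
T ratio = 436/298 = 1.46308725
(T ratio)^alpha = 1.46308725^1.85 = 2.021855
(P/Pref)^beta = 3^(-0.22) = 0.785296
SL = 0.32 * 2.021855 * 0.785296 = 0.5081 m/s


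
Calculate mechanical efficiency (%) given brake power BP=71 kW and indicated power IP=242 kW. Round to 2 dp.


eta_mech = (BP / IP) * 100
Ratio = 71 / 242 = 0.2934
eta_mech = 0.2934 * 100 = 29.34%


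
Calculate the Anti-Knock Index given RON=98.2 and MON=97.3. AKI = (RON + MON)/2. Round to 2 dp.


AKI = (RON + MON) / 2
AKI = (98.2 + 97.3) / 2
AKI = 195.5 / 2 = 97.75


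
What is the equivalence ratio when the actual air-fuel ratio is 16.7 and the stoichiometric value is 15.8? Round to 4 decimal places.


phi = AFR_stoich / AFR_actual
phi = 15.8 / 16.7 = 0.9461


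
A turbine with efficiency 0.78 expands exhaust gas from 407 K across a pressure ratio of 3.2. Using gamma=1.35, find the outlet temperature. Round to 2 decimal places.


T_out = T_in * (1 - eta * (1 - PR^(-(gamma-1)/gamma)))
Exponent = -(1.35-1)/1.35 = -0.25925926
PR^exp = 3.2^(-0.25925926) = 0.73966521
Factor = 1 - 0.78*(1 - 0.73966521) = 0.79693886
T_out = 407 * 0.79693886 = 324.35 K


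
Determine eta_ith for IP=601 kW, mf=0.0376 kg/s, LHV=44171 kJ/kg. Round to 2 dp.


eta_ith = (IP / (mf * LHV)) * 100
Denominator = 0.0376 * 44171 = 1660.8296 kW
eta_ith = (601 / 1660.8296) * 100 = 36.19%


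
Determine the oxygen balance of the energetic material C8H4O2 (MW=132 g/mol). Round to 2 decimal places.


OB = -1600 * (2C + H/2 - O) / MW
Inner = 2*8 + 4/2 - 2 = 16.00
OB = -1600 * 16.00 / 132 = -193.94%


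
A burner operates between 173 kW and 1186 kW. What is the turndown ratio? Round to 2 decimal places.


TDR = Q_max / Q_min
TDR = 1186 / 173 = 6.86


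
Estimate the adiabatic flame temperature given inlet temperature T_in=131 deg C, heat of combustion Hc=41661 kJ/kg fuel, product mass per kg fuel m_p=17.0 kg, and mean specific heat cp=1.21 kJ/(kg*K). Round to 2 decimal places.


T_ad = T_in + Hc / (m_p * cp)
Denominator = 17.0 * 1.21 = 20.5700
Temperature rise = 41661 / 20.5700 = 2025.33 K
T_ad = 131 + 2025.33 = 2156.33 deg C
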